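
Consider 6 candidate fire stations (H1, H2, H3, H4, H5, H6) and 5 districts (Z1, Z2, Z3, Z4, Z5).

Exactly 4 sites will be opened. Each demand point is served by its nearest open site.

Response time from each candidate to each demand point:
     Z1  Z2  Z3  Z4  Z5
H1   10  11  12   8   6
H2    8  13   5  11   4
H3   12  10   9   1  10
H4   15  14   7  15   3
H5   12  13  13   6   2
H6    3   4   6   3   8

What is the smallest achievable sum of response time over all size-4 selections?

15

Open {H2, H3, H5, H6}.
  Z1→H6 3, Z2→H6 4, Z3→H2 5, Z4→H3 1, Z5→H5 2  ⇒ total 15.
Compare {H1, H3, H5, H6}: total 16.
Compare {H2, H3, H4, H6}: total 16.
No size-4 selection does better; minimum is 15.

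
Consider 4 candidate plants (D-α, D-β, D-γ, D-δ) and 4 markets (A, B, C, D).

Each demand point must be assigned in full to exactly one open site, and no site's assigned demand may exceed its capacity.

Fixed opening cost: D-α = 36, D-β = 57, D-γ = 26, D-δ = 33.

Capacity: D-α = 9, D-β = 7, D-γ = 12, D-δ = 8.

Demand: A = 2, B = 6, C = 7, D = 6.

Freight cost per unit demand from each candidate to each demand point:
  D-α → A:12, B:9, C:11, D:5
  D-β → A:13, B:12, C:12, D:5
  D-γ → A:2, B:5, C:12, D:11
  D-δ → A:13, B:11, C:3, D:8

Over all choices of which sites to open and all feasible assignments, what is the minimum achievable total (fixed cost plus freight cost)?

180

Open {D-α, D-γ, D-δ}; cheapest assignment that respects the capacities:
  D-α (cap 9, load 6): D — cost 6×5 = 30
  D-γ (cap 12, load 8): A, B — cost 2×2 + 6×5 = 34
  D-δ (cap 8, load 7): C — cost 7×3 = 21
  Shipping 85, fixed 95 → total 180.
  Any other capacity-feasible assignment to {D-α, D-γ, D-δ} ships for at least 85.
Compare {D-β, D-γ, D-δ}: its best feasible assignment gives total 201.
Compare {D-α, D-β, D-γ, D-δ}: its best feasible assignment gives total 237.
Every other set of open sites that can feasibly serve all demand totals ≥ 201 even under its best assignment. Minimum: 180.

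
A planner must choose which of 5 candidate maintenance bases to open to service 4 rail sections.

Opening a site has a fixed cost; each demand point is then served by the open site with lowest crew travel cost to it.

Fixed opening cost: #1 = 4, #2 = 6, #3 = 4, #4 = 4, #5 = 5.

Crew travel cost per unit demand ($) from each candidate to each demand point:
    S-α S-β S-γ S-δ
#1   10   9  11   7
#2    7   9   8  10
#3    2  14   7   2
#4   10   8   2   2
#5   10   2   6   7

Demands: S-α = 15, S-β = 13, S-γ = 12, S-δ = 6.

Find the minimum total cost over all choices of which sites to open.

Open {#3, #4, #5}: assign each demand point to its cheapest open site.
  S-α→#3 15×2=30, S-β→#5 13×2=26, S-γ→#4 12×2=24, S-δ→#3 6×2=12
  crew travel cost 92, fixed 13 → total 105.
Compare {#1, #3, #4, #5}: crew travel cost 92 + fixed 17 = 109.
Compare {#2, #3, #4, #5}: crew travel cost 92 + fixed 19 = 111.
Compare {#1, #2, #3, #4, #5}: crew travel cost 92 + fixed 23 = 115.
All other subsets cost ≥ 109. Minimum total cost: 105.

105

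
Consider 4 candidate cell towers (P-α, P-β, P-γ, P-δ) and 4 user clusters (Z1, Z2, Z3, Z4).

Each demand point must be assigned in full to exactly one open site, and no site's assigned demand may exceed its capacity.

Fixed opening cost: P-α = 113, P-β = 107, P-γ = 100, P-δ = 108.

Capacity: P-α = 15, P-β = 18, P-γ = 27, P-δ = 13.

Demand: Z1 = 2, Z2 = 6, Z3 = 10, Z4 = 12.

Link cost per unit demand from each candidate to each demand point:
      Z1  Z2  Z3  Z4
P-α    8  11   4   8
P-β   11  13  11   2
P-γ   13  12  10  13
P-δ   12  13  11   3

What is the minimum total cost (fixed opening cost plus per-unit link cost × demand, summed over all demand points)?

378

Open {P-α, P-β}; cheapest assignment that respects the capacities:
  P-α (cap 15, load 12): Z1, Z3 — cost 2×8 + 10×4 = 56
  P-β (cap 18, load 18): Z2, Z4 — cost 6×13 + 12×2 = 102
  Shipping 158, fixed 220 → total 378.
  Any other capacity-feasible assignment to {P-α, P-β} ships for at least 158.
Compare {P-β, P-γ}: its best feasible assignment gives total 425.
Compare {P-γ, P-δ}: its best feasible assignment gives total 442.
Every other set of open sites that can feasibly serve all demand totals ≥ 425 even under its best assignment. Minimum: 378.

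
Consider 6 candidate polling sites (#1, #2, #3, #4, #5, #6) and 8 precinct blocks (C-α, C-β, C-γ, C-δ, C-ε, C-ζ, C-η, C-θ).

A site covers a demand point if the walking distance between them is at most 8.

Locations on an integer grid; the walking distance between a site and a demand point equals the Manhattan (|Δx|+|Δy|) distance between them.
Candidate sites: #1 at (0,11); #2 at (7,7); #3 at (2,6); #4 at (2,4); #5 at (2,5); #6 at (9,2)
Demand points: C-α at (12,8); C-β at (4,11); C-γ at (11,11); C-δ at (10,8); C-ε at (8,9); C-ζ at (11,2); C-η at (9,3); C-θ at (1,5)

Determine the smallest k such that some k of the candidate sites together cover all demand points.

2

Coverage sets (demand points within 8 of each site):
  #1: {C-β, C-θ}
  #2: {C-α, C-β, C-γ, C-δ, C-ε, C-η, C-θ}
  #3: {C-β, C-θ}
  #4: {C-η, C-θ}
  #5: {C-β, C-θ}
  #6: {C-δ, C-ε, C-ζ, C-η}
No single site covers all 8 demand points.
But {#2, #6} covers everything, so the minimum is 2.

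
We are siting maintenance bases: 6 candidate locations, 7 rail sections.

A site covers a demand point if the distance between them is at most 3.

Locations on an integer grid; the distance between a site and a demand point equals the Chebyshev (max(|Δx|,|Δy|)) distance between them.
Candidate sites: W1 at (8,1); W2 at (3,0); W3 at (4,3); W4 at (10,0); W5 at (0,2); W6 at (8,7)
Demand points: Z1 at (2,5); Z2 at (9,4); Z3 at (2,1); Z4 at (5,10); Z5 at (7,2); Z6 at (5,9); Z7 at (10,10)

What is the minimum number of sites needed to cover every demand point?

2

Coverage sets (demand points within 3 of each site):
  W1: {Z2, Z5}
  W2: {Z3}
  W3: {Z1, Z3, Z5}
  W4: {Z5}
  W5: {Z1, Z3}
  W6: {Z2, Z4, Z6, Z7}
No single site covers all 7 demand points.
But {W3, W6} covers everything, so the minimum is 2.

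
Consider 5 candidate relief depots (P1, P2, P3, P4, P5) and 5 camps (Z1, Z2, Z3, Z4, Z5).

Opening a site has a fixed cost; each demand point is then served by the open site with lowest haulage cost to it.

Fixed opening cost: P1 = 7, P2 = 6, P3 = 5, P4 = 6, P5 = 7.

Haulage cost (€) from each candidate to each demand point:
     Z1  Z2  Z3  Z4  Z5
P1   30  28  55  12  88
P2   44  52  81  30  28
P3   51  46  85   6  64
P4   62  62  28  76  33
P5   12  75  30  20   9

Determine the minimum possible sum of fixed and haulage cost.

104

Open {P1, P3, P5}: assign each demand point to its cheapest open site.
  Z1→P5 12, Z2→P1 28, Z3→P5 30, Z4→P3 6, Z5→P5 9
  haulage cost 85, fixed 19 → total 104.
Compare {P1, P5}: haulage cost 91 + fixed 14 = 105.
Compare {P1, P3, P4, P5}: haulage cost 83 + fixed 25 = 108.
Compare {P1, P4, P5}: haulage cost 89 + fixed 20 = 109.
All other subsets cost ≥ 105. Minimum total cost: 104.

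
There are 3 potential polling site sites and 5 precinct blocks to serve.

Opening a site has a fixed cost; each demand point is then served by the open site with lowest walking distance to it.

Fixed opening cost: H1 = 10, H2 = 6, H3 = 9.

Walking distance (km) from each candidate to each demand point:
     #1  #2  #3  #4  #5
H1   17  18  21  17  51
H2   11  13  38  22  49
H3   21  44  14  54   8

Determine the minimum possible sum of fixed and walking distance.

83

Open {H2, H3}: assign each demand point to its cheapest open site.
  #1→H2 11, #2→H2 13, #3→H3 14, #4→H2 22, #5→H3 8
  walking distance 68, fixed 15 → total 83.
Compare {H1, H2, H3}: walking distance 63 + fixed 25 = 88.
Compare {H1, H3}: walking distance 74 + fixed 19 = 93.
Compare {H1, H2}: walking distance 111 + fixed 16 = 127.
All other subsets cost ≥ 88. Minimum total cost: 83.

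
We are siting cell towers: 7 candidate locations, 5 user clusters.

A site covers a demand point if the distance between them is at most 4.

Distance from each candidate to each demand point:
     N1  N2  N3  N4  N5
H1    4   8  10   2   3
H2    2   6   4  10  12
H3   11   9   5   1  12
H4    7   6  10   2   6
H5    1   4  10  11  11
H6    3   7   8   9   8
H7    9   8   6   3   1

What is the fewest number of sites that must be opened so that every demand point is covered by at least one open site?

3

Coverage sets (demand points within 4 of each site):
  H1: {N1, N4, N5}
  H2: {N1, N3}
  H3: {N4}
  H4: {N4}
  H5: {N1, N2}
  H6: {N1}
  H7: {N4, N5}
No 2 sites suffice: every size-2 union leaves at least one demand point uncovered.
But {H1, H2, H5} covers everything, so the minimum is 3.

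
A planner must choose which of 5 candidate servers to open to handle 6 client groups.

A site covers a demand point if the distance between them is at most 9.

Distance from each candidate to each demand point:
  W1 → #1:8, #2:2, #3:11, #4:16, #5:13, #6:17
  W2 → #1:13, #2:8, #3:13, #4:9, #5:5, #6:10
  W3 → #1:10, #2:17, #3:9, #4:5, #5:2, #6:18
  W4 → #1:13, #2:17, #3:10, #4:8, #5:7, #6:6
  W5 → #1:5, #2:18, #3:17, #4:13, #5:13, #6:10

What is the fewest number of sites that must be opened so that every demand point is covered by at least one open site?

Coverage sets (demand points within 9 of each site):
  W1: {#1, #2}
  W2: {#2, #4, #5}
  W3: {#3, #4, #5}
  W4: {#4, #5, #6}
  W5: {#1}
No 2 sites suffice: every size-2 union leaves at least one demand point uncovered.
But {W1, W3, W4} covers everything, so the minimum is 3.

3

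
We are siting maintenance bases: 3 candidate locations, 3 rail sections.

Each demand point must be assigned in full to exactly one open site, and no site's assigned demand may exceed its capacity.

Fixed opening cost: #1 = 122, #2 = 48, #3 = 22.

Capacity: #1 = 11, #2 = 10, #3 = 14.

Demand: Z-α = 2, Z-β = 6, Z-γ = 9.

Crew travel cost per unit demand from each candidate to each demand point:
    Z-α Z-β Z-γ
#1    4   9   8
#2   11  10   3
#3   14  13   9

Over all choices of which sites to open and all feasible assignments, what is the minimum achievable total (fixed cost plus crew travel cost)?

203

Open {#2, #3}; cheapest assignment that respects the capacities:
  #2 (cap 10, load 9): Z-γ — cost 9×3 = 27
  #3 (cap 14, load 8): Z-α, Z-β — cost 2×14 + 6×13 = 106
  Shipping 133, fixed 70 → total 203.
  Any other capacity-feasible assignment to {#2, #3} ships for at least 133.
Compare {#1, #2}: its best feasible assignment gives total 259.
Compare {#1, #2, #3}: its best feasible assignment gives total 281.
Every other set of open sites that can feasibly serve all demand totals ≥ 259 even under its best assignment. Minimum: 203.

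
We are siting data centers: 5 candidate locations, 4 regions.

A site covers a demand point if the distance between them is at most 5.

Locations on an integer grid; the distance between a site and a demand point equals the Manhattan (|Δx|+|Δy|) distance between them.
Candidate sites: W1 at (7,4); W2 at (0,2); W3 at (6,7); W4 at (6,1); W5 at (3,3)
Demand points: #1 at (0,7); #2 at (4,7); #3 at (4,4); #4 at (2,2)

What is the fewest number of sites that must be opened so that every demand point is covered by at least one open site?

2

Coverage sets (demand points within 5 of each site):
  W1: {#3}
  W2: {#1, #4}
  W3: {#2, #3}
  W4: {#3, #4}
  W5: {#2, #3, #4}
No single site covers all 4 demand points.
But {W2, W3} covers everything, so the minimum is 2.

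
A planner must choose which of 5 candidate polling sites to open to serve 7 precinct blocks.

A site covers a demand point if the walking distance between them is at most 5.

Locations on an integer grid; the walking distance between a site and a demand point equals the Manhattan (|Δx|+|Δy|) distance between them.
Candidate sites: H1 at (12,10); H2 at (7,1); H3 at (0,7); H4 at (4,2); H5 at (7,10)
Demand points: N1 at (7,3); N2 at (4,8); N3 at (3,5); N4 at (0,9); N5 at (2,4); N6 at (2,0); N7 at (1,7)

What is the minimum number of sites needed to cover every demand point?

Coverage sets (demand points within 5 of each site):
  H1: {}
  H2: {N1}
  H3: {N2, N3, N4, N5, N7}
  H4: {N1, N3, N5, N6}
  H5: {N2}
No single site covers all 7 demand points.
But {H3, H4} covers everything, so the minimum is 2.

2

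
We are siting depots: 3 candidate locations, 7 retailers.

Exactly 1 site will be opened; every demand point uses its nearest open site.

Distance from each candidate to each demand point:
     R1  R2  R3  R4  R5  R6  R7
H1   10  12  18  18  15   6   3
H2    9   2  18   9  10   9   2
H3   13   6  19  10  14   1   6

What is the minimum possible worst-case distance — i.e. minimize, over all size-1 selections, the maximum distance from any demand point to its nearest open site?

Open {H1}.
  Farthest demand point is R3 at distance 18 (to H1); all others are ≤ 18.
With {H2} the worst case is 18.
With {H3} the worst case is 19.
No size-1 selection achieves below 18.

18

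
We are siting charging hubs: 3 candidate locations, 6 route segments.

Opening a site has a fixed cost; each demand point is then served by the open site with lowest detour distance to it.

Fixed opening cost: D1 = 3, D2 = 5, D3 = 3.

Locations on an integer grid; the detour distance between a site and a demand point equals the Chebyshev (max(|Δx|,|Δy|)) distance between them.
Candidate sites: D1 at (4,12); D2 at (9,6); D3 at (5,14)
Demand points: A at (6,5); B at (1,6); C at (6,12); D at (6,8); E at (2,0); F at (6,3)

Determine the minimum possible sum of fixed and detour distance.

32

Open {D1, D2}: assign each demand point to its cheapest open site.
  A→D2 3, B→D1 6, C→D1 2, D→D2 3, E→D2 7, F→D2 3
  detour distance 24, fixed 8 → total 32.
Compare {D2, D3}: detour distance 26 + fixed 8 = 34.
Compare {D2}: detour distance 30 + fixed 5 = 35.
Compare {D1, D2, D3}: detour distance 24 + fixed 11 = 35.
All other subsets cost ≥ 34. Minimum total cost: 32.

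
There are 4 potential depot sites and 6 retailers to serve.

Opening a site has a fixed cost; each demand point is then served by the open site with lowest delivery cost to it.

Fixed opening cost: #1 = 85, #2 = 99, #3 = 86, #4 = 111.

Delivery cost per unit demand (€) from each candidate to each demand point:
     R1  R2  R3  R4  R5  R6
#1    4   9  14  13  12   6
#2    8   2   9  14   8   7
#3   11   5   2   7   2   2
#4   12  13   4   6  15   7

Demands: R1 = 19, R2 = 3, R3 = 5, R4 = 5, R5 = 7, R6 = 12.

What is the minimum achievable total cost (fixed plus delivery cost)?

345

Open {#1, #3}: assign each demand point to its cheapest open site.
  R1→#1 19×4=76, R2→#3 3×5=15, R3→#3 5×2=10, R4→#3 5×7=35, R5→#3 7×2=14, R6→#3 12×2=24
  delivery cost 174, fixed 171 → total 345.
Compare {#3}: delivery cost 307 + fixed 86 = 393.
Compare {#2, #3}: delivery cost 241 + fixed 185 = 426.
Compare {#1, #2, #3}: delivery cost 165 + fixed 270 = 435.
All other subsets cost ≥ 393. Minimum total cost: 345.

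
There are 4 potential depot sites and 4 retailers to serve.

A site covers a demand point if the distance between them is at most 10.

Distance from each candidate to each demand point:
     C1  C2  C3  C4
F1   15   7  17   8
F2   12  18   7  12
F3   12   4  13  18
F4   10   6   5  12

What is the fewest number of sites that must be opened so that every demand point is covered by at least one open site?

Coverage sets (demand points within 10 of each site):
  F1: {C2, C4}
  F2: {C3}
  F3: {C2}
  F4: {C1, C2, C3}
No single site covers all 4 demand points.
But {F1, F4} covers everything, so the minimum is 2.

2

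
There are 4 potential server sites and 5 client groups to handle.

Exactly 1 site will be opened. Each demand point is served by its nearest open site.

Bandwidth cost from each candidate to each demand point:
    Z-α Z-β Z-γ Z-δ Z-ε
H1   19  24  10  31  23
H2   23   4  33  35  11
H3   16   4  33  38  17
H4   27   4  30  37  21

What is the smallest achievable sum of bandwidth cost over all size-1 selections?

Open {H2}.
  Z-α→H2 23, Z-β→H2 4, Z-γ→H2 33, Z-δ→H2 35, Z-ε→H2 11  ⇒ total 106.
Compare {H1}: total 107.
Compare {H3}: total 108.
No size-1 selection does better; minimum is 106.

106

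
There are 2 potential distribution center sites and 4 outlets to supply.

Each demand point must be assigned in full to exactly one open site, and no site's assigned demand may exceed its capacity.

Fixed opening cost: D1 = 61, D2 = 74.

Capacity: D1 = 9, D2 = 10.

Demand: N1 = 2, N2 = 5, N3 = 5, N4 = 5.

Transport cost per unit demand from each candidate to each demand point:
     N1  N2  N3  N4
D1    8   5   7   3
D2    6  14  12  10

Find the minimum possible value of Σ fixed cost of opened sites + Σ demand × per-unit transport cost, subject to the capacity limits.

286

Open {D1, D2}; cheapest assignment that respects the capacities:
  D1 (cap 9, load 7): N1, N2 — cost 2×8 + 5×5 = 41
  D2 (cap 10, load 10): N3, N4 — cost 5×12 + 5×10 = 110
  Shipping 151, fixed 135 → total 286.
  Any other capacity-feasible assignment to {D1, D2} ships for at least 151.
Total demand is 17 and no other set of sites has combined capacity ≥ 17, so {D1, D2} is the only feasible choice of open sites. Minimum: 286.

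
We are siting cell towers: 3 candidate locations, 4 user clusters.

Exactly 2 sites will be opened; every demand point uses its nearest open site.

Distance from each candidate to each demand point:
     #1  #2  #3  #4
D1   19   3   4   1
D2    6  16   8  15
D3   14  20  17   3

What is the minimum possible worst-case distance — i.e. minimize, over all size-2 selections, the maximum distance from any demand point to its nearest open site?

6

Open {D1, D2}.
  Farthest demand point is #1 at distance 6 (to D2); all others are ≤ 6.
With {D1, D3} the worst case is 14.
With {D2, D3} the worst case is 16.
No size-2 selection achieves below 6.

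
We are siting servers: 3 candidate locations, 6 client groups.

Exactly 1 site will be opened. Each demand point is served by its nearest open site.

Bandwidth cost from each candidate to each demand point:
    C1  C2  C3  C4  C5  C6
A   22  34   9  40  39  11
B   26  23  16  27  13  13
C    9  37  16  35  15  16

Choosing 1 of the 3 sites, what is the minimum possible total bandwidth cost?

Open {B}.
  C1→B 26, C2→B 23, C3→B 16, C4→B 27, C5→B 13, C6→B 13  ⇒ total 118.
Compare {C}: total 128.
Compare {A}: total 155.

118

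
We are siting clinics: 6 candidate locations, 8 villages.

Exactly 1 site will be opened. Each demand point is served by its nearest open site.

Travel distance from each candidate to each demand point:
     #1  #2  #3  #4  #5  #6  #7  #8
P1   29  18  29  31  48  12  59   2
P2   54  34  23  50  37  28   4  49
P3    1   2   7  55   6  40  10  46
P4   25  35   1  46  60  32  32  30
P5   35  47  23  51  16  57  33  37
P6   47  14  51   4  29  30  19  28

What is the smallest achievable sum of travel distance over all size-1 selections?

167

Open {P3}.
  #1→P3 1, #2→P3 2, #3→P3 7, #4→P3 55, #5→P3 6, #6→P3 40, #7→P3 10, #8→P3 46  ⇒ total 167.
Compare {P6}: total 222.
Compare {P1}: total 228.
No size-1 selection does better; minimum is 167.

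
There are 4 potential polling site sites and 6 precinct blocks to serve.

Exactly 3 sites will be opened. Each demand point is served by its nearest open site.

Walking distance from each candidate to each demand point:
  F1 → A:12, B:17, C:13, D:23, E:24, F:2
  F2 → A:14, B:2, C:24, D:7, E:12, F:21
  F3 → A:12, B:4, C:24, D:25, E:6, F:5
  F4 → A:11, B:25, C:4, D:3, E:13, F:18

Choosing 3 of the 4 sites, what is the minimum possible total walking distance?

30

Open {F1, F3, F4}.
  A→F4 11, B→F3 4, C→F4 4, D→F4 3, E→F3 6, F→F1 2  ⇒ total 30.
Compare {F2, F3, F4}: total 31.
Compare {F1, F2, F4}: total 34.
No size-3 selection does better; minimum is 30.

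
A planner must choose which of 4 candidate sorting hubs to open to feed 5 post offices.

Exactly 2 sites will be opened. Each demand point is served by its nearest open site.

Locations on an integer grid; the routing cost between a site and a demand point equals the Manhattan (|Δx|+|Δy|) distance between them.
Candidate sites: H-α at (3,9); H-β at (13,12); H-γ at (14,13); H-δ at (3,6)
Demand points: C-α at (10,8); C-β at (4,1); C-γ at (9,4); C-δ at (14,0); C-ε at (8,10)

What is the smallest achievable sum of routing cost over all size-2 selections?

Open {H-β, H-δ}.
  C-α→H-β 7, C-β→H-δ 6, C-γ→H-δ 8, C-δ→H-β 13, C-ε→H-β 7  ⇒ total 41.
Compare {H-α, H-δ}: total 45.
Compare {H-γ, H-δ}: total 45.
No size-2 selection does better; minimum is 41.

41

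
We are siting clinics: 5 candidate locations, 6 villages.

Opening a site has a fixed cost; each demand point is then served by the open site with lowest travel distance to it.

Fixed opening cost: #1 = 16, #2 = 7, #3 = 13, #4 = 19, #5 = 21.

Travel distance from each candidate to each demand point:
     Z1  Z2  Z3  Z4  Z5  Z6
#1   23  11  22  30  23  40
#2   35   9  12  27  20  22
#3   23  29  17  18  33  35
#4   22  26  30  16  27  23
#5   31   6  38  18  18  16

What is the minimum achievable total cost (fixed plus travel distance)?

124

Open {#2, #3}: assign each demand point to its cheapest open site.
  Z1→#3 23, Z2→#2 9, Z3→#2 12, Z4→#3 18, Z5→#2 20, Z6→#2 22
  travel distance 104, fixed 20 → total 124.
Compare {#2, #4}: travel distance 101 + fixed 26 = 127.
Compare {#2, #5}: travel distance 101 + fixed 28 = 129.
Compare {#2}: travel distance 125 + fixed 7 = 132.
All other subsets cost ≥ 127. Minimum total cost: 124.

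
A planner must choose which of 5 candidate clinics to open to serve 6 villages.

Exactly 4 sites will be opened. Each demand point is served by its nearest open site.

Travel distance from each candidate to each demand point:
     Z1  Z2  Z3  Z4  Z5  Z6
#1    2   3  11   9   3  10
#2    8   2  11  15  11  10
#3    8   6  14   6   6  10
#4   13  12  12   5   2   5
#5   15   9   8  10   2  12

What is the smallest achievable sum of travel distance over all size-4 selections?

Open {#1, #2, #4, #5}.
  Z1→#1 2, Z2→#2 2, Z3→#5 8, Z4→#4 5, Z5→#4 2, Z6→#4 5  ⇒ total 24.
Compare {#1, #3, #4, #5}: total 25.
Compare {#1, #2, #3, #4}: total 27.
No size-4 selection does better; minimum is 24.

24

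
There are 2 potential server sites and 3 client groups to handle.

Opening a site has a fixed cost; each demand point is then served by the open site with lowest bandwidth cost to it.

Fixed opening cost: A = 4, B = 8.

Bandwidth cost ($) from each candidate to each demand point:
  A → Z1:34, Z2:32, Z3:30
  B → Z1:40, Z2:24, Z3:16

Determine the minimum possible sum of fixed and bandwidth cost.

Open {A, B}: assign each demand point to its cheapest open site.
  Z1→A 34, Z2→B 24, Z3→B 16
  bandwidth cost 74, fixed 12 → total 86.
Compare {B}: bandwidth cost 80 + fixed 8 = 88.
Compare {A}: bandwidth cost 96 + fixed 4 = 100.

86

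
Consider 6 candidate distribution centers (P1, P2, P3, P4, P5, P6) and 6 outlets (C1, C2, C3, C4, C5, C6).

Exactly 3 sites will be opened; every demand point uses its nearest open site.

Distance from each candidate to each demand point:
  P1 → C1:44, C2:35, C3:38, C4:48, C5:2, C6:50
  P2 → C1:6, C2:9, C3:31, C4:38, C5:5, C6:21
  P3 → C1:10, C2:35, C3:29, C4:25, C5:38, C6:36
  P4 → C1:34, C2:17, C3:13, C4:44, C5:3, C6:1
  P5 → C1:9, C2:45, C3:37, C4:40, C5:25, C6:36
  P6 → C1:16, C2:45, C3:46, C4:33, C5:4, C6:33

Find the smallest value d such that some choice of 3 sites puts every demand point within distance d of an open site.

25

Open {P1, P3, P4}.
  Farthest demand point is C4 at distance 25 (to P3); all others are ≤ 25.
With {P2, P3, P4} the worst case is 25.
With {P3, P4, P5} the worst case is 25.
No size-3 selection achieves below 25.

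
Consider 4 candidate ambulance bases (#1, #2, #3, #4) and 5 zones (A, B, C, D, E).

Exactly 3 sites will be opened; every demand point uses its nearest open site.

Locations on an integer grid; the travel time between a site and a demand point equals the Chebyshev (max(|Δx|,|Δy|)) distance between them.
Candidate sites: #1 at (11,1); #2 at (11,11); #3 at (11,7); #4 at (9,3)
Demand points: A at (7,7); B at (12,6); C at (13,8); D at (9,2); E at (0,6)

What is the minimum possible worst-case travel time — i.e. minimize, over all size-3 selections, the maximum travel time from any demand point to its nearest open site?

Open {#1, #2, #4}.
  Farthest demand point is E at travel time 9 (to #4); all others are ≤ 9.
With {#1, #3, #4} the worst case is 9.
With {#2, #3, #4} the worst case is 9.
No size-3 selection achieves below 9.

9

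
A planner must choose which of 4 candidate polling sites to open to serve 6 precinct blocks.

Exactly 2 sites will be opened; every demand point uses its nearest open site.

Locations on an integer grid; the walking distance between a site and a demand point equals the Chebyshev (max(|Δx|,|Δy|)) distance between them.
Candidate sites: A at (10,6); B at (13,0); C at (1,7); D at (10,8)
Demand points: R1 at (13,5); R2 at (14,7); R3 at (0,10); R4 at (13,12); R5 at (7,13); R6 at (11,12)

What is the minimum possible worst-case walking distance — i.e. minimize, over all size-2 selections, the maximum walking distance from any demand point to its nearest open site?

5

Open {C, D}.
  Farthest demand point is R5 at walking distance 5 (to D); all others are ≤ 5.
With {A, C} the worst case is 6.
With {A, B} the worst case is 10.
No size-2 selection achieves below 5.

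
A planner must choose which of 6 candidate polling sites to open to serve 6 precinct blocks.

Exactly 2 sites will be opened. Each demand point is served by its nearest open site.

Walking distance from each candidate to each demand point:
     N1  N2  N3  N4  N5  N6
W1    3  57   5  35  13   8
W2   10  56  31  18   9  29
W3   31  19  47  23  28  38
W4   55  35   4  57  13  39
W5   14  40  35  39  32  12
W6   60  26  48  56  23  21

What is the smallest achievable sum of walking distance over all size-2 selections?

Open {W1, W3}.
  N1→W1 3, N2→W3 19, N3→W1 5, N4→W3 23, N5→W1 13, N6→W1 8  ⇒ total 71.
Compare {W1, W6}: total 90.
Compare {W1, W4}: total 98.
No size-2 selection does better; minimum is 71.

71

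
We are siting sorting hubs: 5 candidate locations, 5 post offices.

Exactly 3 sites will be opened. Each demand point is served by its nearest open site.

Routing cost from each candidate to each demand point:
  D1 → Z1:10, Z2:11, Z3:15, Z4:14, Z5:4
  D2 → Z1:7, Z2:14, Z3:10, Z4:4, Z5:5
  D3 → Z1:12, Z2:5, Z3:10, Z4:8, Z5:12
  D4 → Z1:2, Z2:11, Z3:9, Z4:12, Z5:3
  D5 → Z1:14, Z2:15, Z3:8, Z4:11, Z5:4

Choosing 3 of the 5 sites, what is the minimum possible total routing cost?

Open {D2, D3, D4}.
  Z1→D4 2, Z2→D3 5, Z3→D4 9, Z4→D2 4, Z5→D4 3  ⇒ total 23.
Compare {D3, D4, D5}: total 26.
Compare {D1, D3, D4}: total 27.
No size-3 selection does better; minimum is 23.

23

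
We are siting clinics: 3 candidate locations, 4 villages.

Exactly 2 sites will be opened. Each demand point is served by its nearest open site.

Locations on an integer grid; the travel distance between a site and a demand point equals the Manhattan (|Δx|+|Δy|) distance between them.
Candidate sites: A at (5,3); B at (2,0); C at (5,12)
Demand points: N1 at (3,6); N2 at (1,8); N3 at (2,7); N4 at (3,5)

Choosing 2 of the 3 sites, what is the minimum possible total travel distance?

24

Open {A, C}.
  N1→A 5, N2→C 8, N3→A 7, N4→A 4  ⇒ total 24.
Compare {A, B}: total 25.
Compare {B, C}: total 28.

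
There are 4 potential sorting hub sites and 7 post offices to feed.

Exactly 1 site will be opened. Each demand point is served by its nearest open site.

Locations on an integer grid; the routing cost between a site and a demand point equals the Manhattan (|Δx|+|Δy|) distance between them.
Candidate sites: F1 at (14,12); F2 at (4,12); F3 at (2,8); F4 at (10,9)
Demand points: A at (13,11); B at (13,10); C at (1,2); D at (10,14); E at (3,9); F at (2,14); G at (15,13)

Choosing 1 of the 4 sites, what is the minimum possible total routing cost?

Open {F4}.
  A→F4 5, B→F4 4, C→F4 16, D→F4 5, E→F4 7, F→F4 13, G→F4 9  ⇒ total 59.
Compare {F2}: total 62.
Compare {F1}: total 64.
No size-1 selection does better; minimum is 59.

59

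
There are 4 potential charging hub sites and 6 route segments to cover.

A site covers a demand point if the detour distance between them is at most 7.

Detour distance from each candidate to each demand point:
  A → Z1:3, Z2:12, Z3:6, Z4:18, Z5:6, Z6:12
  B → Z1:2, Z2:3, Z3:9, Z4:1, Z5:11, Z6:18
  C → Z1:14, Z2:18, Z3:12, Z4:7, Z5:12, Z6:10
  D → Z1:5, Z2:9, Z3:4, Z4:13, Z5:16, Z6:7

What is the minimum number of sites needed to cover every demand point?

3

Coverage sets (demand points within 7 of each site):
  A: {Z1, Z3, Z5}
  B: {Z1, Z2, Z4}
  C: {Z4}
  D: {Z1, Z3, Z6}
No 2 sites suffice: every size-2 union leaves at least one demand point uncovered.
But {A, B, D} covers everything, so the minimum is 3.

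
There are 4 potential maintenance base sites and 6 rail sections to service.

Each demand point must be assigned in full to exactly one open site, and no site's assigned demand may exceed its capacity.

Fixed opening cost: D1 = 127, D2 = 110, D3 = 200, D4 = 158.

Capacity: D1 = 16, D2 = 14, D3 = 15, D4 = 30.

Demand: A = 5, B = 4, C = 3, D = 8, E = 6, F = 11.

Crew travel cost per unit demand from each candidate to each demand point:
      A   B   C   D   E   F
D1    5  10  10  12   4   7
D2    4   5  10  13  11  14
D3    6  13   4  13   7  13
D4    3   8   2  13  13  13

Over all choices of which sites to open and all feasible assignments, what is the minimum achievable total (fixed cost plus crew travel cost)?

597

Open {D1, D4}; cheapest assignment that respects the capacities:
  D1 (cap 16, load 11): F — cost 11×7 = 77
  D4 (cap 30, load 26): A, B, C, D, E — cost 5×3 + 4×8 + 3×2 + 8×13 + 6×13 = 235
  Shipping 312, fixed 285 → total 597.
  Any other capacity-feasible assignment to {D1, D4} ships for at least 312.
Compare {D2, D4}: its best feasible assignment gives total 622.
Compare {D1, D2, D4}: its best feasible assignment gives total 683.
Every other set of open sites that can feasibly serve all demand totals ≥ 622 even under its best assignment. Minimum: 597.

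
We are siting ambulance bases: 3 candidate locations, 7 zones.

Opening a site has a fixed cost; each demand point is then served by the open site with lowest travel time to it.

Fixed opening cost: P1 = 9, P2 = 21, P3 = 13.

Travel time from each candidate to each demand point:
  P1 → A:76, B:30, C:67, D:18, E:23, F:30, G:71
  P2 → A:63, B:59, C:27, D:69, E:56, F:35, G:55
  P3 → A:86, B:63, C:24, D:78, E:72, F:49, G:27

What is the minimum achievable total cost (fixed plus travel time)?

Open {P1, P3}: assign each demand point to its cheapest open site.
  A→P1 76, B→P1 30, C→P3 24, D→P1 18, E→P1 23, F→P1 30, G→P3 27
  travel time 228, fixed 22 → total 250.
Compare {P1, P2, P3}: travel time 215 + fixed 43 = 258.
Compare {P1, P2}: travel time 246 + fixed 30 = 276.
Compare {P1}: travel time 315 + fixed 9 = 324.
All other subsets cost ≥ 258. Minimum total cost: 250.

250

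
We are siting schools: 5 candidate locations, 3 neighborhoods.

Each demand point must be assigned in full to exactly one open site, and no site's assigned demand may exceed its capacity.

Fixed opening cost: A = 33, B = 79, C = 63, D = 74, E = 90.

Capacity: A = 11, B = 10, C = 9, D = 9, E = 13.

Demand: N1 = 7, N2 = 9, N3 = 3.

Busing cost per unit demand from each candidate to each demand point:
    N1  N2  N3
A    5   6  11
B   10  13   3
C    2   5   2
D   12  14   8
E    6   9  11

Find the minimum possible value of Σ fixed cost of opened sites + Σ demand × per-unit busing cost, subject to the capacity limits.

209

Open {A, C}; cheapest assignment that respects the capacities:
  A (cap 11, load 10): N1, N3 — cost 7×5 + 3×11 = 68
  C (cap 9, load 9): N2 — cost 9×5 = 45
  Shipping 113, fixed 96 → total 209.
  Any other capacity-feasible assignment to {A, C} ships for at least 113.
Compare {A, B}: its best feasible assignment gives total 245.
Compare {A, E}: its best feasible assignment gives total 252.
Every other set of open sites that can feasibly serve all demand totals ≥ 245 even under its best assignment. Minimum: 209.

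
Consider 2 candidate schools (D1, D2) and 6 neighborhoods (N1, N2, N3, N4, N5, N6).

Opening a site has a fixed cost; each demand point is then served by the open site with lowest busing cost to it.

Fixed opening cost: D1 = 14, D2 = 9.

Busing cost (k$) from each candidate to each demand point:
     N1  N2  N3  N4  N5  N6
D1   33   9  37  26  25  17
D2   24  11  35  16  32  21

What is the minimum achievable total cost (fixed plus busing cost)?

148

Open {D2}: assign each demand point to its cheapest open site.
  N1→D2 24, N2→D2 11, N3→D2 35, N4→D2 16, N5→D2 32, N6→D2 21
  busing cost 139, fixed 9 → total 148.
Compare {D1, D2}: busing cost 126 + fixed 23 = 149.
Compare {D1}: busing cost 147 + fixed 14 = 161.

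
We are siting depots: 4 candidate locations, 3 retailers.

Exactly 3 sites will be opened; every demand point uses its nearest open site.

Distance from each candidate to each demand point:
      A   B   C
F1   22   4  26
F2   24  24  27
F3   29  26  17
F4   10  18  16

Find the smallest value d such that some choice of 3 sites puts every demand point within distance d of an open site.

16

Open {F1, F2, F4}.
  Farthest demand point is C at distance 16 (to F4); all others are ≤ 16.
With {F1, F3, F4} the worst case is 16.
With {F2, F3, F4} the worst case is 18.
No size-3 selection achieves below 16.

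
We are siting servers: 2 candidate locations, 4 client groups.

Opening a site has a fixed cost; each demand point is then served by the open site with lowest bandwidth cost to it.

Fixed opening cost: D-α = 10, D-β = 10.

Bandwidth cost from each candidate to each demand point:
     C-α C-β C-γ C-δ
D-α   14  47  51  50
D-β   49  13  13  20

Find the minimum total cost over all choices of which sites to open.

80

Open {D-α, D-β}: assign each demand point to its cheapest open site.
  C-α→D-α 14, C-β→D-β 13, C-γ→D-β 13, C-δ→D-β 20
  bandwidth cost 60, fixed 20 → total 80.
Compare {D-β}: bandwidth cost 95 + fixed 10 = 105.
Compare {D-α}: bandwidth cost 162 + fixed 10 = 172.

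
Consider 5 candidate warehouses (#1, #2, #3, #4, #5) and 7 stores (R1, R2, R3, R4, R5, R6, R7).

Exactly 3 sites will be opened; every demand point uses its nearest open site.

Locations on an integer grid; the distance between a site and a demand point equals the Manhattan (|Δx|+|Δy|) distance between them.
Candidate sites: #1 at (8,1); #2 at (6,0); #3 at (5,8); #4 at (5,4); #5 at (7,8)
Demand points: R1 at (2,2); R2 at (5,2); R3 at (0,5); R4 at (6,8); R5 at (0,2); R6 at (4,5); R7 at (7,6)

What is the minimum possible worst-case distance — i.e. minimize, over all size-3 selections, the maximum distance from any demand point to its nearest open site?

Open {#1, #2, #4}.
  Farthest demand point is R5 at distance 7 (to #4); all others are ≤ 7.
With {#1, #3, #4} the worst case is 7.
With {#1, #4, #5} the worst case is 7.
No size-3 selection achieves below 7.

7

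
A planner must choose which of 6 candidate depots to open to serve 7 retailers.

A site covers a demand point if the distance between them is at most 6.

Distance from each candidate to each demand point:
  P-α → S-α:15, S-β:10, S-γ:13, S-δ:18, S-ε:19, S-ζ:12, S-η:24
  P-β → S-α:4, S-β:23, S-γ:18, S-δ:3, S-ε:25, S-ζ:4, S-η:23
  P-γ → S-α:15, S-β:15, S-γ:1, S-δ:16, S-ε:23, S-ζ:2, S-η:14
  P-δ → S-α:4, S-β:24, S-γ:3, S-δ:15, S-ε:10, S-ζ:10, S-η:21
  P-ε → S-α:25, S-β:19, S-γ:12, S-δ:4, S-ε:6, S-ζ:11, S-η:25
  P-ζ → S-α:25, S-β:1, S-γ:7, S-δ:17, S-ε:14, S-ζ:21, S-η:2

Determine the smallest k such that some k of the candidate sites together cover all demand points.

4

Coverage sets (demand points within 6 of each site):
  P-α: {}
  P-β: {S-α, S-δ, S-ζ}
  P-γ: {S-γ, S-ζ}
  P-δ: {S-α, S-γ}
  P-ε: {S-δ, S-ε}
  P-ζ: {S-β, S-η}
No 3 sites suffice: every size-3 union leaves at least one demand point uncovered.
But {P-β, P-γ, P-ε, P-ζ} covers everything, so the minimum is 4.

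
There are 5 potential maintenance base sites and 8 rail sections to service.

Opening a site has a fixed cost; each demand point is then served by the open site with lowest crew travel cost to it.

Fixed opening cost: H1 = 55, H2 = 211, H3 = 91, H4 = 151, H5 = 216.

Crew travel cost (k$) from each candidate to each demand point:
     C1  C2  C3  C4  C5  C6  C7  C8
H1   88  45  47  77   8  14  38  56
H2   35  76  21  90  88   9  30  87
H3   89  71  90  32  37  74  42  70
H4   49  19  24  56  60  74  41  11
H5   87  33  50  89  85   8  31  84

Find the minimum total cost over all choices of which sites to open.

425

Open {H1, H4}: assign each demand point to its cheapest open site.
  C1→H4 49, C2→H4 19, C3→H4 24, C4→H4 56, C5→H1 8, C6→H1 14, C7→H1 38, C8→H4 11
  crew travel cost 219, fixed 206 → total 425.
Compare {H1}: crew travel cost 373 + fixed 55 = 428.
Compare {H1, H3}: crew travel cost 328 + fixed 146 = 474.
Compare {H4}: crew travel cost 334 + fixed 151 = 485.
All other subsets cost ≥ 428. Minimum total cost: 425.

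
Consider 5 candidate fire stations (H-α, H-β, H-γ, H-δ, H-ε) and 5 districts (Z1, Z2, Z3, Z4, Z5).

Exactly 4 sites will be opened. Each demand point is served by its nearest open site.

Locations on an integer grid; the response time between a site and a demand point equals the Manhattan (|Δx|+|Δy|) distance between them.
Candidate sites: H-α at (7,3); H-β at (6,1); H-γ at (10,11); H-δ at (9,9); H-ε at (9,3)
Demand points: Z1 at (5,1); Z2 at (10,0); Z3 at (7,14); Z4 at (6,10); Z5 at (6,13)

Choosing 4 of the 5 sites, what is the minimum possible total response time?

Open {H-β, H-γ, H-δ, H-ε}.
  Z1→H-β 1, Z2→H-ε 4, Z3→H-γ 6, Z4→H-δ 4, Z5→H-γ 6  ⇒ total 21.
Compare {H-α, H-β, H-γ, H-δ}: total 22.
Compare {H-α, H-β, H-γ, H-ε}: total 22.
No size-4 selection does better; minimum is 21.

21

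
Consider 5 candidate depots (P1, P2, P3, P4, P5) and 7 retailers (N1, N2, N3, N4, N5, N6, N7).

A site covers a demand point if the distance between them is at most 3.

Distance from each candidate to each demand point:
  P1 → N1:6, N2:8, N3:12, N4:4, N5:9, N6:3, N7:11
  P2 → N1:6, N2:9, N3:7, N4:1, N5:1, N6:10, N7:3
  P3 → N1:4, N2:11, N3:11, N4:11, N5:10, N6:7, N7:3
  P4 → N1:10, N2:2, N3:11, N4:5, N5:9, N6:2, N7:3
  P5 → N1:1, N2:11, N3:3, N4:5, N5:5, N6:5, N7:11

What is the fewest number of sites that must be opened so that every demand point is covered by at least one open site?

Coverage sets (demand points within 3 of each site):
  P1: {N6}
  P2: {N4, N5, N7}
  P3: {N7}
  P4: {N2, N6, N7}
  P5: {N1, N3}
No 2 sites suffice: every size-2 union leaves at least one demand point uncovered.
But {P2, P4, P5} covers everything, so the minimum is 3.

3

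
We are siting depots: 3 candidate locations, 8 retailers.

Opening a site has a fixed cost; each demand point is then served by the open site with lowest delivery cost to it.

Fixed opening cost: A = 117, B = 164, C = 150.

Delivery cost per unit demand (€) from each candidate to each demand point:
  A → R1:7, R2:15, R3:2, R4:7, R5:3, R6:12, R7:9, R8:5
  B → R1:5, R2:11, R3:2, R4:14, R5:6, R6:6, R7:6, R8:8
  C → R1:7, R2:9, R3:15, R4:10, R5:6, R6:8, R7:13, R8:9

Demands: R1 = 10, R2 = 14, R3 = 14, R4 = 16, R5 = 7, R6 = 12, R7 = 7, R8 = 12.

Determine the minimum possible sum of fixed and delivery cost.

Open {A, B}: assign each demand point to its cheapest open site.
  R1→B 10×5=50, R2→B 14×11=154, R3→A 14×2=28, R4→A 16×7=112, R5→A 7×3=21, R6→B 12×6=72, R7→B 7×6=42, R8→A 12×5=60
  delivery cost 539, fixed 281 → total 820.
Compare {A}: delivery cost 708 + fixed 117 = 825.
Compare {A, C}: delivery cost 576 + fixed 267 = 843.
Compare {B}: delivery cost 708 + fixed 164 = 872.
All other subsets cost ≥ 825. Minimum total cost: 820.

820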